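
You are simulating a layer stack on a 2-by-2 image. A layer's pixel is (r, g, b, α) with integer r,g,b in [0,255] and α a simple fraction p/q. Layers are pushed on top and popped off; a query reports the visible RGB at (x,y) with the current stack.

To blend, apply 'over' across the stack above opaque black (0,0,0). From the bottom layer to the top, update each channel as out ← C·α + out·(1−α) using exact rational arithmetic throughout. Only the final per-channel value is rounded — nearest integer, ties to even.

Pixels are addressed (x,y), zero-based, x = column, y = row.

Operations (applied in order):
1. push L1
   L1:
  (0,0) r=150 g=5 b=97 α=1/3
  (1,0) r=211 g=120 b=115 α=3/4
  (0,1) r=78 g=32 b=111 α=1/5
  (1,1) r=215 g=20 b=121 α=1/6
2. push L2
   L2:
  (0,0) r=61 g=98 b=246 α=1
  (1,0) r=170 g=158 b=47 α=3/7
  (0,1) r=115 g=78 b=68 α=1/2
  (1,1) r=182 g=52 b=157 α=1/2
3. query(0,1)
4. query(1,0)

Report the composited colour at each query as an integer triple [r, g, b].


query (0,1) [L1,L2] — begin 0,0,0
after L1 α=1/5: [78/5, 32/5, 111/5]
after L2 α=1/2: [653/10, 211/5, 451/10]
= [65, 42, 45]

at x=1,y=0 over L1,L2:
after L1 α=3/4: [633/4, 90, 345/4]
after L2 α=3/7: [1143/7, 834/7, 486/7]
→ [163, 119, 69]


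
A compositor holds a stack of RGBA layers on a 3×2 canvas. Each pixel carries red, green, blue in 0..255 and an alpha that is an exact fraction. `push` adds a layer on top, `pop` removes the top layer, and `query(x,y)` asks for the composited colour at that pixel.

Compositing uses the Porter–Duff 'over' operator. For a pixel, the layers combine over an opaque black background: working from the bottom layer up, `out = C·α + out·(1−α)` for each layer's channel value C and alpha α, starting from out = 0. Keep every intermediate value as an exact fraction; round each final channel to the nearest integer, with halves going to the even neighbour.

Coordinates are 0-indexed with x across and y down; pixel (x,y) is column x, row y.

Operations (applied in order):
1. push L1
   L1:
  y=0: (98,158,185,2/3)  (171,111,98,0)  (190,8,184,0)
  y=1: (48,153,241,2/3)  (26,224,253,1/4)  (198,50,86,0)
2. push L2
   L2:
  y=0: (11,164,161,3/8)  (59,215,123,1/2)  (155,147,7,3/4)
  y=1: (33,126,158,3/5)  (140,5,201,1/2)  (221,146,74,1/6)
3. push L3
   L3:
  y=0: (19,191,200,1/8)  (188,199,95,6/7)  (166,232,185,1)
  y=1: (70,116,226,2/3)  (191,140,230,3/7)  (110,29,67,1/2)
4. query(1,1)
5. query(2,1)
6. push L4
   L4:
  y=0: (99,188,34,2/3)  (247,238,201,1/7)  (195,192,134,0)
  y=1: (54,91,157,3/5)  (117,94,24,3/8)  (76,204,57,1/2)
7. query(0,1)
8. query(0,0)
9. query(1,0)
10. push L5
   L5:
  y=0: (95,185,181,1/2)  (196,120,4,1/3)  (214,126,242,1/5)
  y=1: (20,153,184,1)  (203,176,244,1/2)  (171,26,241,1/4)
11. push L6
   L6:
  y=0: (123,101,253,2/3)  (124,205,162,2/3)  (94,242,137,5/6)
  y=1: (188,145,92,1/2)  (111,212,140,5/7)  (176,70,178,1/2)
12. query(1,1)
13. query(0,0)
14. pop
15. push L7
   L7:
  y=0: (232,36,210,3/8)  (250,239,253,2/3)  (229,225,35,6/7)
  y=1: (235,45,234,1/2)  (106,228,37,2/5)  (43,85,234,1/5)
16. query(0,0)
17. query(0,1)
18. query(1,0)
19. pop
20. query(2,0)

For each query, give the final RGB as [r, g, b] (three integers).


(1,1) stack=L1,L2,L3; from [0,0,0]:
after L1 α=1/4: [13/2, 56, 253/4]
after L2 α=1/2: [293/4, 61/2, 1057/8]
after L3 α=3/7: [866/7, 542/7, 2437/14]
→ [124, 77, 174]

(2,1) stack=L1,L2,L3; from [0,0,0]:
L1 α=0: [0, 0, 0]
L2 α=1/6: [221/6, 73/3, 37/3]
L3 α=1/2: [881/12, 80/3, 119/3]
rounded: [73, 27, 40]

query (0,1) [L1,L2,L3,L4] — begin 0,0,0
after L1 α=2/3: [32, 102, 482/3]
after L2 α=3/5: [163/5, 582/5, 2386/15]
after L3 α=2/3: [863/15, 1742/15, 9166/45]
after L4 α=3/5: [4156/75, 7579/75, 39527/225]
= [55, 101, 176]

query (0,0) [L1,L2,L3,L4] — begin 0,0,0
after L1 α=2/3: [196/3, 316/3, 370/3]
after L2 α=3/8: [1079/24, 382/3, 3299/24]
after L3 α=1/8: [8009/192, 3247/24, 27893/192]
after L4 α=2/3: [46025/576, 12271/72, 40949/576]
rounded: [80, 170, 71]

at x=1,y=0 over L1,L2,L3,L4:
L1 α=0: [0, 0, 0]
L2 α=1/2: [59/2, 215/2, 123/2]
L3 α=6/7: [2315/14, 2603/14, 1263/14]
L4 α=1/7: [8674/49, 9475/49, 5196/49]
= [177, 193, 106]

at x=1,y=1 over L1,L2,L3,L4,L5,L6:
after L1 α=1/4: [13/2, 56, 253/4]
after L2 α=1/2: [293/4, 61/2, 1057/8]
after L3 α=3/7: [866/7, 542/7, 2437/14]
after L4 α=3/8: [6787/56, 1171/14, 13193/112]
after L5 α=1/2: [18155/112, 3635/28, 40521/224]
after L6 α=5/7: [49235/392, 18475/98, 118921/784]
→ [126, 189, 152]

at x=0,y=0 over L1,L2,L3,L4,L5,L6:
L1 α=2/3: [196/3, 316/3, 370/3]
L2 α=3/8: [1079/24, 382/3, 3299/24]
L3 α=1/8: [8009/192, 3247/24, 27893/192]
L4 α=2/3: [46025/576, 12271/72, 40949/576]
L5 α=1/2: [100745/1152, 25591/144, 145205/1152]
L6 α=2/3: [384137/3456, 54679/432, 728117/3456]
= [111, 127, 211]

(0,0) stack=L1,L2,L3,L4,L5,L7; from [0,0,0]:
L1 α=2/3: [196/3, 316/3, 370/3]
L2 α=3/8: [1079/24, 382/3, 3299/24]
L3 α=1/8: [8009/192, 3247/24, 27893/192]
L4 α=2/3: [46025/576, 12271/72, 40949/576]
L5 α=1/2: [100745/1152, 25591/144, 145205/1152]
L7 α=3/8: [1305517/9216, 143507/1152, 1451785/9216]
= [142, 125, 158]

at x=0,y=1 over L1,L2,L3,L4,L5,L7:
+L1 (α=2/3) → [32, 102, 482/3]
+L2 (α=3/5) → [163/5, 582/5, 2386/15]
+L3 (α=2/3) → [863/15, 1742/15, 9166/45]
+L4 (α=3/5) → [4156/75, 7579/75, 39527/225]
+L5 (α=1) → [20, 153, 184]
+L7 (α=1/2) → [255/2, 99, 209]
→ [128, 99, 209]

at x=1,y=0 over L1,L2,L3,L4,L5,L7:
+L1 (α=0) → [0, 0, 0]
+L2 (α=1/2) → [59/2, 215/2, 123/2]
+L3 (α=6/7) → [2315/14, 2603/14, 1263/14]
+L4 (α=1/7) → [8674/49, 9475/49, 5196/49]
+L5 (α=1/3) → [8984/49, 24830/147, 10588/147]
+L7 (α=2/3) → [33484/147, 95096/441, 84970/441]
→ [228, 216, 193]

at x=2,y=0 over L1,L2,L3,L4,L5:
after L1 α=0: [0, 0, 0]
after L2 α=3/4: [465/4, 441/4, 21/4]
after L3 α=1: [166, 232, 185]
after L4 α=0: [166, 232, 185]
after L5 α=1/5: [878/5, 1054/5, 982/5]
→ [176, 211, 196]


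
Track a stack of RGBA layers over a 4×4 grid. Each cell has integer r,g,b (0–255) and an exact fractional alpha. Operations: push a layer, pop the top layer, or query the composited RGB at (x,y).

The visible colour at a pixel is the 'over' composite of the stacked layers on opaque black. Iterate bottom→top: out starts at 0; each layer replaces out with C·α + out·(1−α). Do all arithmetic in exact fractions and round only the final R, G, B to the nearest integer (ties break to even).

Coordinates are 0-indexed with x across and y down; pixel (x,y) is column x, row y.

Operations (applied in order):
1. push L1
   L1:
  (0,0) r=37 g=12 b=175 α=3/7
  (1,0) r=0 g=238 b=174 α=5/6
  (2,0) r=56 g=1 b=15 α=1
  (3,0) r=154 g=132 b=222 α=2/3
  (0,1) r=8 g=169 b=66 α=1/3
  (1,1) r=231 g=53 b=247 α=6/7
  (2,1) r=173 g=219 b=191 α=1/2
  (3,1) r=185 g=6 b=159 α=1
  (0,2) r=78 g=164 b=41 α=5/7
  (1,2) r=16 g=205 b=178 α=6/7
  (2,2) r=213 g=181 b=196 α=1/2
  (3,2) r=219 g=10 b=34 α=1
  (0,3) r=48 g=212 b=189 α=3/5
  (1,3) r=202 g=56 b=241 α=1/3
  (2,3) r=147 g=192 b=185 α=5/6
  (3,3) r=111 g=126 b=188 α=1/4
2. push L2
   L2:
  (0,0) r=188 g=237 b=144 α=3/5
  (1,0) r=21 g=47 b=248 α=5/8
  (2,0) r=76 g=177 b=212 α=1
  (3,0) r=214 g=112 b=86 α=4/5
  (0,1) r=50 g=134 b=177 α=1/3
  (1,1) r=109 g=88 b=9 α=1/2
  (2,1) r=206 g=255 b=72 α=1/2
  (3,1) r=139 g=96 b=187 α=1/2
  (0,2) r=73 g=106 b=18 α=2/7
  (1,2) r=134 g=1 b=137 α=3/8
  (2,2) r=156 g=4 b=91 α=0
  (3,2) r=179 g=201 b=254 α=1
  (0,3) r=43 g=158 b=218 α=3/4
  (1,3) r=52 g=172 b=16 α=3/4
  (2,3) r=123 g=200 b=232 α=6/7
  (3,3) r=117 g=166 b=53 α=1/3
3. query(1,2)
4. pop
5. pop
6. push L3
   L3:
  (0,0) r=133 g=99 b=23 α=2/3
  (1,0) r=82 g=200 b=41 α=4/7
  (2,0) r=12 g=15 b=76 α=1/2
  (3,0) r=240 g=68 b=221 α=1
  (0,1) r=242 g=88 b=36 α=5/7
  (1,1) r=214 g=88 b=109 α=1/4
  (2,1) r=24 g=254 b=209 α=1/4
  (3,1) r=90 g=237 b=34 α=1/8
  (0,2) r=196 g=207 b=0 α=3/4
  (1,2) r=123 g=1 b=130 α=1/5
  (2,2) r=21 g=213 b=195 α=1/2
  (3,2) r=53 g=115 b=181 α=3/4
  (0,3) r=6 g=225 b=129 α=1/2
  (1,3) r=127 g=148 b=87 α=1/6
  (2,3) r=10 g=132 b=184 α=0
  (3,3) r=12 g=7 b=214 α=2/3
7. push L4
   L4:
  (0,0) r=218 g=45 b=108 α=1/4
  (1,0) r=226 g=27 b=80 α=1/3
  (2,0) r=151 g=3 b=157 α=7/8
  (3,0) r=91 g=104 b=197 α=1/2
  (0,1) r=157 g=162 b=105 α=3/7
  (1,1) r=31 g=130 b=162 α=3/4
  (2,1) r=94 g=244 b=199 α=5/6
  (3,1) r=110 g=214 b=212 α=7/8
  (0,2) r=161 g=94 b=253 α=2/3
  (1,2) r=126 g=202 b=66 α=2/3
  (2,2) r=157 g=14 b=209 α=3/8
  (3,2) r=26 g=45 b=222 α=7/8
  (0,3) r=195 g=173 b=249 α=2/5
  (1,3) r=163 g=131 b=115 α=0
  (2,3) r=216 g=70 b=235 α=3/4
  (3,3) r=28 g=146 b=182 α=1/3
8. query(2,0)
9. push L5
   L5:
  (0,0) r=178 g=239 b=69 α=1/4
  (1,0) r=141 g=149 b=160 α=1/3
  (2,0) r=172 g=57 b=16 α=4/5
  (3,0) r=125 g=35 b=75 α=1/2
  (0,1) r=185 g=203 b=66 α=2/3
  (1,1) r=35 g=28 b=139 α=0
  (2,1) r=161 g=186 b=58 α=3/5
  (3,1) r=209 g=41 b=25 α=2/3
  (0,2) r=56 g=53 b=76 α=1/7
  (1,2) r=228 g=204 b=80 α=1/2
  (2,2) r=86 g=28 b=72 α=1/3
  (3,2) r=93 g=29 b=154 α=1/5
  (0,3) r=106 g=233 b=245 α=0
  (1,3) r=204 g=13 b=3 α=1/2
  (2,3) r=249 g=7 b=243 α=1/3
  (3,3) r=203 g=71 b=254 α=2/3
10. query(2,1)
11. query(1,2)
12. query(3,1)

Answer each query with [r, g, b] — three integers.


query (1,2) [L1,L2] — begin 0,0,0
+L1 (α=6/7) → [96/7, 1230/7, 1068/7]
+L2 (α=3/8) → [1647/28, 6171/56, 8217/56]
= [59, 110, 147]

(2,0) stack=L3,L4; from [0,0,0]:
+L3 (α=1/2) → [6, 15/2, 38]
+L4 (α=7/8) → [1063/8, 57/16, 1137/8]
= [133, 4, 142]

query (2,1) [L3,L4,L5] — begin 0,0,0
+L3 (α=1/4) → [6, 127/2, 209/4]
+L4 (α=5/6) → [238/3, 2567/12, 4189/24]
+L5 (α=3/5) → [385/3, 1183/6, 6277/60]
→ [128, 197, 105]

(1,2) stack=L3,L4,L5; from [0,0,0]:
L3 α=1/5: [123/5, 1/5, 26]
L4 α=2/3: [461/5, 2021/15, 158/3]
L5 α=1/2: [1601/10, 5081/30, 199/3]
→ [160, 169, 66]

at x=3,y=1 over L3,L4,L5:
+L3 (α=1/8) → [45/4, 237/8, 17/4]
+L4 (α=7/8) → [3125/32, 12221/64, 5953/32]
+L5 (α=2/3) → [16501/96, 5823/64, 7553/96]
→ [172, 91, 79]


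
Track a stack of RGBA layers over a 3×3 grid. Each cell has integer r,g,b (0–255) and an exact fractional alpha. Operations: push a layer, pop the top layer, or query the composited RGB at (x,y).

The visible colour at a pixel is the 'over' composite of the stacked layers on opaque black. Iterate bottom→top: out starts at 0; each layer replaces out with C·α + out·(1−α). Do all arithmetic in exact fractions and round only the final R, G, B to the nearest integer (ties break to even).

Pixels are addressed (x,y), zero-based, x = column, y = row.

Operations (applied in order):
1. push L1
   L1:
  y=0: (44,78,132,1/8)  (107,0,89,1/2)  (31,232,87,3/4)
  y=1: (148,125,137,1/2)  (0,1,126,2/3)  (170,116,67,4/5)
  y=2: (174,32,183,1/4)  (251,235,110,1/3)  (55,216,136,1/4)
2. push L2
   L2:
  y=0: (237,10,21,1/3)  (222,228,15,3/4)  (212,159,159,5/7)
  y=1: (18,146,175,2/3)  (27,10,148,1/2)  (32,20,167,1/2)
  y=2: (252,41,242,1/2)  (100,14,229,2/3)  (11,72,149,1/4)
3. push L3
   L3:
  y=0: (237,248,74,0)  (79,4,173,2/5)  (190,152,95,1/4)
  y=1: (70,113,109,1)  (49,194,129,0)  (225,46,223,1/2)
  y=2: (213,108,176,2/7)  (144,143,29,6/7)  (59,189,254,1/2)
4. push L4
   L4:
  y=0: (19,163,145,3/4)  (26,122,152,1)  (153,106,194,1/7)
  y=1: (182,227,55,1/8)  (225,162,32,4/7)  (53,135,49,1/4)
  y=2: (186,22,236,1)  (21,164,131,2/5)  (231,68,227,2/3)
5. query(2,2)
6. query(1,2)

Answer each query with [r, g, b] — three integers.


(2,2) stack=L1,L2,L3,L4; from [0,0,0]:
+L1 (α=1/4) → [55/4, 54, 34]
+L2 (α=1/4) → [209/16, 117/2, 251/4]
+L3 (α=1/2) → [1153/32, 495/4, 1267/8]
+L4 (α=2/3) → [15937/96, 1039/12, 1633/8]
rounded: [166, 87, 204]

(1,2) stack=L1,L2,L3,L4; from [0,0,0]:
L1 α=1/3: [251/3, 235/3, 110/3]
L2 α=2/3: [851/9, 319/9, 1484/9]
L3 α=6/7: [8627/63, 8041/63, 3050/63]
L4 α=2/5: [9509/105, 14929/105, 8552/105]
rounded: [91, 142, 81]


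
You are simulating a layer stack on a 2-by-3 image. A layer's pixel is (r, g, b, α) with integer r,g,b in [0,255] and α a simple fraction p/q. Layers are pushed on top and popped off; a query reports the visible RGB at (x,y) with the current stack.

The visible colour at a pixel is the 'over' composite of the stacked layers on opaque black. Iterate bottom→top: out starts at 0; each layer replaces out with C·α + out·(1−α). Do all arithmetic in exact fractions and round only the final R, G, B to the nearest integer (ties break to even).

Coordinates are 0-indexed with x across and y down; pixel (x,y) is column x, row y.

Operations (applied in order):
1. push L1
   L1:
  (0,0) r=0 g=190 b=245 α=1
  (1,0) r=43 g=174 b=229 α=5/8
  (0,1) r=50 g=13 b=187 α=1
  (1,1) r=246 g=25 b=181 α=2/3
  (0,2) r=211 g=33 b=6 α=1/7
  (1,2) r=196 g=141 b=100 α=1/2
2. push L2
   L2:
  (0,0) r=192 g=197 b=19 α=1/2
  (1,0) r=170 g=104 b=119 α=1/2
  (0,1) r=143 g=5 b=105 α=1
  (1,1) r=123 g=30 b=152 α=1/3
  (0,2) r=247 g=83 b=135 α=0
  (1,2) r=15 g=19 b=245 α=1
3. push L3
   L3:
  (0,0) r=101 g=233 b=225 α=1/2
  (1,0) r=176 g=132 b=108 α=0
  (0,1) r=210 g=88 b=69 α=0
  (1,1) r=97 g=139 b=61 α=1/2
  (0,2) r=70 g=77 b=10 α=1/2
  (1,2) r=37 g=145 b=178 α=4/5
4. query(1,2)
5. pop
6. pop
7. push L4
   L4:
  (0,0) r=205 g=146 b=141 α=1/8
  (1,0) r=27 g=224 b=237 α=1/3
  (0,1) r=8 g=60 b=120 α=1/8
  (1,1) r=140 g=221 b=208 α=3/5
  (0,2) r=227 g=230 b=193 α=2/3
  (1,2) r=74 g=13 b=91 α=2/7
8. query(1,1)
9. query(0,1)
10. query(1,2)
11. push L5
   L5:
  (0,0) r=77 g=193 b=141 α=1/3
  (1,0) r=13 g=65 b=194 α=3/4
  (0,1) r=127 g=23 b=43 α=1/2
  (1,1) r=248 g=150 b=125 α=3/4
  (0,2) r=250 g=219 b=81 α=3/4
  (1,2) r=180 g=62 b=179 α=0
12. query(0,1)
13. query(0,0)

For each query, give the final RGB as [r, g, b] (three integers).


at x=1,y=2 over L1,L2,L3:
+L1 (α=1/2) → [98, 141/2, 50]
+L2 (α=1) → [15, 19, 245]
+L3 (α=4/5) → [163/5, 599/5, 957/5]
rounded: [33, 120, 191]

at x=1,y=1 over L1,L4:
after L1 α=2/3: [164, 50/3, 362/3]
after L4 α=3/5: [748/5, 2089/15, 2596/15]
= [150, 139, 173]

(0,1) stack=L1,L4; from [0,0,0]:
+L1 (α=1) → [50, 13, 187]
+L4 (α=1/8) → [179/4, 151/8, 1429/8]
= [45, 19, 179]

at x=1,y=2 over L1,L4:
L1 α=1/2: [98, 141/2, 50]
L4 α=2/7: [638/7, 757/14, 432/7]
= [91, 54, 62]

(0,1) stack=L1,L4,L5; from [0,0,0]:
L1 α=1: [50, 13, 187]
L4 α=1/8: [179/4, 151/8, 1429/8]
L5 α=1/2: [687/8, 335/16, 1773/16]
rounded: [86, 21, 111]

at x=0,y=0 over L1,L4,L5:
+L1 (α=1) → [0, 190, 245]
+L4 (α=1/8) → [205/8, 369/2, 232]
+L5 (α=1/3) → [171/4, 562/3, 605/3]
rounded: [43, 187, 202]


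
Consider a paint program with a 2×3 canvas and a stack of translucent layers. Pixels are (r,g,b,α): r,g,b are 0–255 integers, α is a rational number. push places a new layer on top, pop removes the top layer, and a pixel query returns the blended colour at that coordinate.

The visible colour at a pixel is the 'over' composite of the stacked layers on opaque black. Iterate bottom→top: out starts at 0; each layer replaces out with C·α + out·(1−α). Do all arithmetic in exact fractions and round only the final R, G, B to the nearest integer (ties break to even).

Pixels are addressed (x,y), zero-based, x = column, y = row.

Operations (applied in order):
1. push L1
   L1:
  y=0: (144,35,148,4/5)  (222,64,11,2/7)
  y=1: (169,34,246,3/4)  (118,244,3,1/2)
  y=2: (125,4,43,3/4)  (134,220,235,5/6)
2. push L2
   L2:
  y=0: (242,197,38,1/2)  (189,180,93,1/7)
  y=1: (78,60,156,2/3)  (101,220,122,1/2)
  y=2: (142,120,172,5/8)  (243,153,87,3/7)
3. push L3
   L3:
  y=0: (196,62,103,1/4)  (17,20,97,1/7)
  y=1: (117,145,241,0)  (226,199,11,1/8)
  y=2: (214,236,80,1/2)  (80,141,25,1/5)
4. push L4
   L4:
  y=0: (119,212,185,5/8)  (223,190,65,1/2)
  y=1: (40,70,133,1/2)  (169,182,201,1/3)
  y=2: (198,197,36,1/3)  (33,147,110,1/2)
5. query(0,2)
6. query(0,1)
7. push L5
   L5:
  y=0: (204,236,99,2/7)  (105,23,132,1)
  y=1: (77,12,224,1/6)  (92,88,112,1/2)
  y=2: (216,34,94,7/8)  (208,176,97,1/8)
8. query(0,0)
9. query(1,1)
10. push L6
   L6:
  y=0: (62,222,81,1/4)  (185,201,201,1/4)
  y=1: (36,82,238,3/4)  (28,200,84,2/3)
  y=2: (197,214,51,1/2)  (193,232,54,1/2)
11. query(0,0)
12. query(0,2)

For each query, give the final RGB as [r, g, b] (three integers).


query (0,2) [L1,L2,L3,L4] — begin 0,0,0
L1 α=3/4: [375/4, 3, 129/4]
L2 α=5/8: [3965/32, 609/8, 3827/32]
L3 α=1/2: [10813/64, 2497/16, 6387/64]
L4 α=1/3: [17149/96, 4073/24, 2513/32]
→ [179, 170, 79]

query (0,1) [L1,L2,L3,L4] — begin 0,0,0
+L1 (α=3/4) → [507/4, 51/2, 369/2]
+L2 (α=2/3) → [377/4, 97/2, 331/2]
+L3 (α=0) → [377/4, 97/2, 331/2]
+L4 (α=1/2) → [537/8, 237/4, 597/4]
= [67, 59, 149]

query (0,0) [L1,L2,L3,L4,L5] — begin 0,0,0
L1 α=4/5: [576/5, 28, 592/5]
L2 α=1/2: [893/5, 225/2, 391/5]
L3 α=1/4: [3659/20, 799/8, 422/5]
L4 α=5/8: [22877/160, 10877/64, 5891/40]
L5 α=2/7: [35933/224, 84593/448, 7475/56]
→ [160, 189, 133]

(1,1) stack=L1,L2,L3,L4,L5; from [0,0,0]:
+L1 (α=1/2) → [59, 122, 3/2]
+L2 (α=1/2) → [80, 171, 247/4]
+L3 (α=1/8) → [393/4, 349/2, 1773/32]
+L4 (α=1/3) → [731/6, 177, 1663/16]
+L5 (α=1/2) → [1283/12, 265/2, 3455/32]
→ [107, 132, 108]

(0,0) stack=L1,L2,L3,L4,L5,L6; from [0,0,0]:
after L1 α=4/5: [576/5, 28, 592/5]
after L2 α=1/2: [893/5, 225/2, 391/5]
after L3 α=1/4: [3659/20, 799/8, 422/5]
after L4 α=5/8: [22877/160, 10877/64, 5891/40]
after L5 α=2/7: [35933/224, 84593/448, 7475/56]
after L6 α=1/4: [121687/896, 353235/1792, 26961/224]
→ [136, 197, 120]

at x=0,y=2 over L1,L2,L3,L4,L5,L6:
L1 α=3/4: [375/4, 3, 129/4]
L2 α=5/8: [3965/32, 609/8, 3827/32]
L3 α=1/2: [10813/64, 2497/16, 6387/64]
L4 α=1/3: [17149/96, 4073/24, 2513/32]
L5 α=7/8: [162301/768, 9785/192, 23569/256]
L6 α=1/2: [313597/1536, 50873/384, 36625/512]
= [204, 132, 72]


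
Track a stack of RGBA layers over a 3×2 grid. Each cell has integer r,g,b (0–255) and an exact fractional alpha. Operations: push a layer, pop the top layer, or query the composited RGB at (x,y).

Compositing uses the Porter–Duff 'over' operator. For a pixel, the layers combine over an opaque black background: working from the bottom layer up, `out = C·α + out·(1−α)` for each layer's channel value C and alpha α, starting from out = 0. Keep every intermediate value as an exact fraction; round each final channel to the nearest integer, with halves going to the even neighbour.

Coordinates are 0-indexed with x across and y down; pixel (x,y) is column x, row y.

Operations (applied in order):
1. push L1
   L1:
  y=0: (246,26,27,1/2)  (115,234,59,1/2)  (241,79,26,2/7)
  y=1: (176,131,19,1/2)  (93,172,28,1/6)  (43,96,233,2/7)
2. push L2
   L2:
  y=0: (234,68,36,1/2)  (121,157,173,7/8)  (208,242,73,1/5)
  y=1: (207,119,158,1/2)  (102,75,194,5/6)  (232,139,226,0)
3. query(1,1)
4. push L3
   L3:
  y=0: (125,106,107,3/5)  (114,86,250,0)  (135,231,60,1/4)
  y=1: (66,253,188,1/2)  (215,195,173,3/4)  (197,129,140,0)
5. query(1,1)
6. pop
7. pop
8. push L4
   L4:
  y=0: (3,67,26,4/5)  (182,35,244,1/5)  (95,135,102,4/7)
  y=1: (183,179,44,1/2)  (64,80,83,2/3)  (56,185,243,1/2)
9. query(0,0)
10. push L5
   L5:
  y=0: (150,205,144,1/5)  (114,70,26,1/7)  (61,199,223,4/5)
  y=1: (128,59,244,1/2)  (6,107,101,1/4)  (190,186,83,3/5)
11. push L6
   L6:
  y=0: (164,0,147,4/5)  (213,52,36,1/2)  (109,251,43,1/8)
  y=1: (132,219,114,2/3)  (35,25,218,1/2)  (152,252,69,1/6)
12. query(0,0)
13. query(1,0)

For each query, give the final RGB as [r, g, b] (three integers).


(1,1) stack=L1,L2; from [0,0,0]:
after L1 α=1/6: [31/2, 86/3, 14/3]
after L2 α=5/6: [1051/12, 1211/18, 1462/9]
rounded: [88, 67, 162]

(1,1) stack=L1,L2,L3; from [0,0,0]:
after L1 α=1/6: [31/2, 86/3, 14/3]
after L2 α=5/6: [1051/12, 1211/18, 1462/9]
after L3 α=3/4: [8791/48, 11741/72, 6133/36]
→ [183, 163, 170]

(0,0) stack=L1,L4; from [0,0,0]:
after L1 α=1/2: [123, 13, 27/2]
after L4 α=4/5: [27, 281/5, 47/2]
= [27, 56, 24]

at x=0,y=0 over L1,L4,L5,L6:
after L1 α=1/2: [123, 13, 27/2]
after L4 α=4/5: [27, 281/5, 47/2]
after L5 α=1/5: [258/5, 2149/25, 238/5]
after L6 α=4/5: [3538/25, 2149/125, 3178/25]
= [142, 17, 127]

query (1,0) [L1,L4,L5,L6] — begin 0,0,0
L1 α=1/2: [115/2, 117, 59/2]
L4 α=1/5: [412/5, 503/5, 362/5]
L5 α=1/7: [3042/35, 3368/35, 2302/35]
L6 α=1/2: [10497/70, 2594/35, 1781/35]
→ [150, 74, 51]


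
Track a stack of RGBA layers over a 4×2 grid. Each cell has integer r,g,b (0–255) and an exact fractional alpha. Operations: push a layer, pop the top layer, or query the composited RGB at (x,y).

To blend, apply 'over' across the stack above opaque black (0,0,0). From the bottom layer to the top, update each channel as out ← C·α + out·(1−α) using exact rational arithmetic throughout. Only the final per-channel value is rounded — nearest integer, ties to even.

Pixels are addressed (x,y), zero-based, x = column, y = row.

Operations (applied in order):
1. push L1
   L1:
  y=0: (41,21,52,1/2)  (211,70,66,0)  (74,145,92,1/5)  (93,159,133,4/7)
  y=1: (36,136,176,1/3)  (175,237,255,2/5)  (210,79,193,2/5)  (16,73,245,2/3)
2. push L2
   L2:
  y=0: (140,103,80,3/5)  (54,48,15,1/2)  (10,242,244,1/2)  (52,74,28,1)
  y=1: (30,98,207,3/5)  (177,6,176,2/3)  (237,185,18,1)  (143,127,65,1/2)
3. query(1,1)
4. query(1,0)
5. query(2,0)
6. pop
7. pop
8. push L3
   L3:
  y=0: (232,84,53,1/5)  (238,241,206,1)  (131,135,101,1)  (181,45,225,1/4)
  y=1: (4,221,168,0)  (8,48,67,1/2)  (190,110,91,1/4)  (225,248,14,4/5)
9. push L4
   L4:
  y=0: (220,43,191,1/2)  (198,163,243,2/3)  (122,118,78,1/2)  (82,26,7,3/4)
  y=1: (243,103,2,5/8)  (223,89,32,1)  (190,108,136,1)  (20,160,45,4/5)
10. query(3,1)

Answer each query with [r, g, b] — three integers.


(1,1) stack=L1,L2; from [0,0,0]:
+L1 (α=2/5) → [70, 474/5, 102]
+L2 (α=2/3) → [424/3, 178/5, 454/3]
= [141, 36, 151]

(1,0) stack=L1,L2; from [0,0,0]:
L1 α=0: [0, 0, 0]
L2 α=1/2: [27, 24, 15/2]
rounded: [27, 24, 8]

query (2,0) [L1,L2] — begin 0,0,0
L1 α=1/5: [74/5, 29, 92/5]
L2 α=1/2: [62/5, 271/2, 656/5]
rounded: [12, 136, 131]

query (3,1) [L3,L4] — begin 0,0,0
L3 α=4/5: [180, 992/5, 56/5]
L4 α=4/5: [52, 4192/25, 956/25]
= [52, 168, 38]


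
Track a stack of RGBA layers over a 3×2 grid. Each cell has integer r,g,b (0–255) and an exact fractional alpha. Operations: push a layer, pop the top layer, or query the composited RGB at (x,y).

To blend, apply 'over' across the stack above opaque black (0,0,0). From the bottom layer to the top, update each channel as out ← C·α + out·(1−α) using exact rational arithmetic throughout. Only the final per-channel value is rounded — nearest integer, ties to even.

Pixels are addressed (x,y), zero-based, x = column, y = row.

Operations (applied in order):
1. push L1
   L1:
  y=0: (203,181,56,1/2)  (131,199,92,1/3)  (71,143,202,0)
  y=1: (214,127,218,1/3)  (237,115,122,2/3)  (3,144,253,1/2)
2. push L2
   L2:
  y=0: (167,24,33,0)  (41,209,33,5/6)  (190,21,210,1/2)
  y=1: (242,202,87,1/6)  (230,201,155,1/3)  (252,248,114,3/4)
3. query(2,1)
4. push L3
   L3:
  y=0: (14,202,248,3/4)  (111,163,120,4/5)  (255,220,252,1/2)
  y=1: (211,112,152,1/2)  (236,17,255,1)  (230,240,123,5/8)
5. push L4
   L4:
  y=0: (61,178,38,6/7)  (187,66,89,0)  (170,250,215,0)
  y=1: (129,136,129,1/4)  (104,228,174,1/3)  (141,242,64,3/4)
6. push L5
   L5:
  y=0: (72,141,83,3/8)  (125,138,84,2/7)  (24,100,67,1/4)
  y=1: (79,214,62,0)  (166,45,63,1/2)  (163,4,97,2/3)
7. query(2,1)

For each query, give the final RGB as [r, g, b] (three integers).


(2,1) stack=L1,L2; from [0,0,0]:
+L1 (α=1/2) → [3/2, 72, 253/2]
+L2 (α=3/4) → [1515/8, 204, 937/8]
= [189, 204, 117]

(2,1) stack=L1,L2,L3,L4,L5; from [0,0,0]:
L1 α=1/2: [3/2, 72, 253/2]
L2 α=3/4: [1515/8, 204, 937/8]
L3 α=5/8: [13745/64, 453/2, 7731/64]
L4 α=3/4: [40817/256, 1905/8, 20019/256]
L5 α=2/3: [124273/768, 1969/24, 69683/768]
= [162, 82, 91]


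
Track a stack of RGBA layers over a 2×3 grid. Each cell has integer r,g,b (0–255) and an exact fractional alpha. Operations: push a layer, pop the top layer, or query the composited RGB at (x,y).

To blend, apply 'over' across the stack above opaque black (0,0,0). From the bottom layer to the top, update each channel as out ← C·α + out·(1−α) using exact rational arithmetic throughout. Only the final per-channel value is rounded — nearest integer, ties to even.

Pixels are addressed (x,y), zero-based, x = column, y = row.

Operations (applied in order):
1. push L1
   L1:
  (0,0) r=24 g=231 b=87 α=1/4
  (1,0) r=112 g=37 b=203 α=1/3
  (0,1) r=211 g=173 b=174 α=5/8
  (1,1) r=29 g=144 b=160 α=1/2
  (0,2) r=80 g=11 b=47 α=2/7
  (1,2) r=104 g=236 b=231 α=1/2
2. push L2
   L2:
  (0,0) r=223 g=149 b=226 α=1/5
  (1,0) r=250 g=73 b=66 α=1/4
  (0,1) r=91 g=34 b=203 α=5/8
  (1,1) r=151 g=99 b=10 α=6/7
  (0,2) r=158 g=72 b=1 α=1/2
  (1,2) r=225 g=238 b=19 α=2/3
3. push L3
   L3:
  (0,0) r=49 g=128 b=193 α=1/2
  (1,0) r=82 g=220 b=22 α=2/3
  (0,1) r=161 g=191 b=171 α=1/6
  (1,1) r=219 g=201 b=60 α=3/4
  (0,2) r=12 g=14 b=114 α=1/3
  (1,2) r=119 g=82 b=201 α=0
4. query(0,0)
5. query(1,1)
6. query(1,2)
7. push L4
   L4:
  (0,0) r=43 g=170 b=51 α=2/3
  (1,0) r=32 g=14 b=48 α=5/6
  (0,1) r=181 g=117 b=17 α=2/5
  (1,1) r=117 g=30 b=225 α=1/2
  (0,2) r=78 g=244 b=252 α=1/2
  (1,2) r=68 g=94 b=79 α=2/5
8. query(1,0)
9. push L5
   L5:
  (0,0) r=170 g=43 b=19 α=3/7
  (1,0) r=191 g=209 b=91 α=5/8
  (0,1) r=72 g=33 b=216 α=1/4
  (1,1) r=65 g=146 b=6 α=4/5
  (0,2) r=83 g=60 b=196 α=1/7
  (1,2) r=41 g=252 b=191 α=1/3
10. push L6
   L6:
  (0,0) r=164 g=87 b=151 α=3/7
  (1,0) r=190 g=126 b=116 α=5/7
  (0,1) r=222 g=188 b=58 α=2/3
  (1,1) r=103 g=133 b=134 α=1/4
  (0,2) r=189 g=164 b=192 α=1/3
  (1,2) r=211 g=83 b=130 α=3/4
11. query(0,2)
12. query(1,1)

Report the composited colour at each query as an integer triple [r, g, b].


query (0,0) [L1,L2,L3] — begin 0,0,0
L1 α=1/4: [6, 231/4, 87/4]
L2 α=1/5: [247/5, 76, 313/5]
L3 α=1/2: [246/5, 102, 639/5]
rounded: [49, 102, 128]

(1,1) stack=L1,L2,L3; from [0,0,0]:
after L1 α=1/2: [29/2, 72, 80]
after L2 α=6/7: [263/2, 666/7, 20]
after L3 α=3/4: [1577/8, 4887/28, 50]
rounded: [197, 175, 50]

query (1,2) [L1,L2,L3] — begin 0,0,0
after L1 α=1/2: [52, 118, 231/2]
after L2 α=2/3: [502/3, 198, 307/6]
after L3 α=0: [502/3, 198, 307/6]
→ [167, 198, 51]

at x=1,y=0 over L1,L2,L3,L4:
after L1 α=1/3: [112/3, 37/3, 203/3]
after L2 α=1/4: [181/2, 55/2, 269/4]
after L3 α=2/3: [509/6, 935/6, 445/12]
after L4 α=5/6: [1469/36, 1355/36, 3325/72]
= [41, 38, 46]

at x=0,y=2 over L1,L2,L3,L4,L5,L6:
after L1 α=2/7: [160/7, 22/7, 94/7]
after L2 α=1/2: [633/7, 263/7, 101/14]
after L3 α=1/3: [450/7, 208/7, 899/21]
after L4 α=1/2: [498/7, 958/7, 6191/42]
after L5 α=1/7: [3569/49, 6168/49, 7563/49]
after L6 α=1/3: [16399/147, 20372/147, 8178/49]
→ [112, 139, 167]

(1,1) stack=L1,L2,L3,L4,L5,L6; from [0,0,0]:
+L1 (α=1/2) → [29/2, 72, 80]
+L2 (α=6/7) → [263/2, 666/7, 20]
+L3 (α=3/4) → [1577/8, 4887/28, 50]
+L4 (α=1/2) → [2513/16, 5727/56, 275/2]
+L5 (α=4/5) → [6673/80, 38431/280, 323/10]
+L6 (α=1/4) → [28259/320, 152533/1120, 2309/40]
= [88, 136, 58]


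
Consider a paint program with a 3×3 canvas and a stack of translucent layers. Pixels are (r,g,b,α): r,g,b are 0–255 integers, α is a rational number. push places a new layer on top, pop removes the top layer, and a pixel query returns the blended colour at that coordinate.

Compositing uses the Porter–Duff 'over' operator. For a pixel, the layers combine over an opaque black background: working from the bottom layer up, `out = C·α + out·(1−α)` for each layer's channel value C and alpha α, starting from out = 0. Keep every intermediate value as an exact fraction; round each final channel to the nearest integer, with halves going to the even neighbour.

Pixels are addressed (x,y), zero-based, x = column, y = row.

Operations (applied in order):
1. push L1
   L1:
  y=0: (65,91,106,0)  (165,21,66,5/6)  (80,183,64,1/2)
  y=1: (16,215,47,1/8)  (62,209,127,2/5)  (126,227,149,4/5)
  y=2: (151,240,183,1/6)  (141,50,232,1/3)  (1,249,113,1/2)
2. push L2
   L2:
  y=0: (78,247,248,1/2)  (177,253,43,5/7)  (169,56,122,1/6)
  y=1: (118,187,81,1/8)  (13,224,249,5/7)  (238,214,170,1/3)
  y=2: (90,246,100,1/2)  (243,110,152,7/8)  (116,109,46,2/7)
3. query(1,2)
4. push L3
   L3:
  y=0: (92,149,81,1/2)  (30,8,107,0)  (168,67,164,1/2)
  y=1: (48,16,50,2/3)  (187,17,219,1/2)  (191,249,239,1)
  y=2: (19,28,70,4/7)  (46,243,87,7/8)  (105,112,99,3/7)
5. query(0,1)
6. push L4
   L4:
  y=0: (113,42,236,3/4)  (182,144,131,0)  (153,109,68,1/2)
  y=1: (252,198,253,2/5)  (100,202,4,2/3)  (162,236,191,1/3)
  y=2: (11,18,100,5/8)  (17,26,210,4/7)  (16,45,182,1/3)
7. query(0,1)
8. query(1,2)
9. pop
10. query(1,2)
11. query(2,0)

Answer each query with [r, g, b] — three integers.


(1,2) stack=L1,L2; from [0,0,0]:
after L1 α=1/3: [47, 50/3, 232/3]
after L2 α=7/8: [437/2, 295/3, 428/3]
rounded: [218, 98, 143]

(0,1) stack=L1,L2,L3; from [0,0,0]:
+L1 (α=1/8) → [2, 215/8, 47/8]
+L2 (α=1/8) → [33/2, 3001/64, 977/64]
+L3 (α=2/3) → [75/2, 1683/64, 2459/64]
→ [38, 26, 38]

query (0,1) [L1,L2,L3,L4] — begin 0,0,0
after L1 α=1/8: [2, 215/8, 47/8]
after L2 α=1/8: [33/2, 3001/64, 977/64]
after L3 α=2/3: [75/2, 1683/64, 2459/64]
after L4 α=2/5: [1233/10, 30393/320, 39761/320]
= [123, 95, 124]

at x=1,y=2 over L1,L2,L3,L4:
L1 α=1/3: [47, 50/3, 232/3]
L2 α=7/8: [437/2, 295/3, 428/3]
L3 α=7/8: [1081/16, 2699/12, 2255/24]
L4 α=4/7: [4331/112, 445/4, 8975/56]
= [39, 111, 160]

(1,2) stack=L1,L2,L3; from [0,0,0]:
+L1 (α=1/3) → [47, 50/3, 232/3]
+L2 (α=7/8) → [437/2, 295/3, 428/3]
+L3 (α=7/8) → [1081/16, 2699/12, 2255/24]
rounded: [68, 225, 94]

query (2,0) [L1,L2,L3] — begin 0,0,0
L1 α=1/2: [40, 183/2, 32]
L2 α=1/6: [123/2, 1027/12, 47]
L3 α=1/2: [459/4, 1831/24, 211/2]
rounded: [115, 76, 106]


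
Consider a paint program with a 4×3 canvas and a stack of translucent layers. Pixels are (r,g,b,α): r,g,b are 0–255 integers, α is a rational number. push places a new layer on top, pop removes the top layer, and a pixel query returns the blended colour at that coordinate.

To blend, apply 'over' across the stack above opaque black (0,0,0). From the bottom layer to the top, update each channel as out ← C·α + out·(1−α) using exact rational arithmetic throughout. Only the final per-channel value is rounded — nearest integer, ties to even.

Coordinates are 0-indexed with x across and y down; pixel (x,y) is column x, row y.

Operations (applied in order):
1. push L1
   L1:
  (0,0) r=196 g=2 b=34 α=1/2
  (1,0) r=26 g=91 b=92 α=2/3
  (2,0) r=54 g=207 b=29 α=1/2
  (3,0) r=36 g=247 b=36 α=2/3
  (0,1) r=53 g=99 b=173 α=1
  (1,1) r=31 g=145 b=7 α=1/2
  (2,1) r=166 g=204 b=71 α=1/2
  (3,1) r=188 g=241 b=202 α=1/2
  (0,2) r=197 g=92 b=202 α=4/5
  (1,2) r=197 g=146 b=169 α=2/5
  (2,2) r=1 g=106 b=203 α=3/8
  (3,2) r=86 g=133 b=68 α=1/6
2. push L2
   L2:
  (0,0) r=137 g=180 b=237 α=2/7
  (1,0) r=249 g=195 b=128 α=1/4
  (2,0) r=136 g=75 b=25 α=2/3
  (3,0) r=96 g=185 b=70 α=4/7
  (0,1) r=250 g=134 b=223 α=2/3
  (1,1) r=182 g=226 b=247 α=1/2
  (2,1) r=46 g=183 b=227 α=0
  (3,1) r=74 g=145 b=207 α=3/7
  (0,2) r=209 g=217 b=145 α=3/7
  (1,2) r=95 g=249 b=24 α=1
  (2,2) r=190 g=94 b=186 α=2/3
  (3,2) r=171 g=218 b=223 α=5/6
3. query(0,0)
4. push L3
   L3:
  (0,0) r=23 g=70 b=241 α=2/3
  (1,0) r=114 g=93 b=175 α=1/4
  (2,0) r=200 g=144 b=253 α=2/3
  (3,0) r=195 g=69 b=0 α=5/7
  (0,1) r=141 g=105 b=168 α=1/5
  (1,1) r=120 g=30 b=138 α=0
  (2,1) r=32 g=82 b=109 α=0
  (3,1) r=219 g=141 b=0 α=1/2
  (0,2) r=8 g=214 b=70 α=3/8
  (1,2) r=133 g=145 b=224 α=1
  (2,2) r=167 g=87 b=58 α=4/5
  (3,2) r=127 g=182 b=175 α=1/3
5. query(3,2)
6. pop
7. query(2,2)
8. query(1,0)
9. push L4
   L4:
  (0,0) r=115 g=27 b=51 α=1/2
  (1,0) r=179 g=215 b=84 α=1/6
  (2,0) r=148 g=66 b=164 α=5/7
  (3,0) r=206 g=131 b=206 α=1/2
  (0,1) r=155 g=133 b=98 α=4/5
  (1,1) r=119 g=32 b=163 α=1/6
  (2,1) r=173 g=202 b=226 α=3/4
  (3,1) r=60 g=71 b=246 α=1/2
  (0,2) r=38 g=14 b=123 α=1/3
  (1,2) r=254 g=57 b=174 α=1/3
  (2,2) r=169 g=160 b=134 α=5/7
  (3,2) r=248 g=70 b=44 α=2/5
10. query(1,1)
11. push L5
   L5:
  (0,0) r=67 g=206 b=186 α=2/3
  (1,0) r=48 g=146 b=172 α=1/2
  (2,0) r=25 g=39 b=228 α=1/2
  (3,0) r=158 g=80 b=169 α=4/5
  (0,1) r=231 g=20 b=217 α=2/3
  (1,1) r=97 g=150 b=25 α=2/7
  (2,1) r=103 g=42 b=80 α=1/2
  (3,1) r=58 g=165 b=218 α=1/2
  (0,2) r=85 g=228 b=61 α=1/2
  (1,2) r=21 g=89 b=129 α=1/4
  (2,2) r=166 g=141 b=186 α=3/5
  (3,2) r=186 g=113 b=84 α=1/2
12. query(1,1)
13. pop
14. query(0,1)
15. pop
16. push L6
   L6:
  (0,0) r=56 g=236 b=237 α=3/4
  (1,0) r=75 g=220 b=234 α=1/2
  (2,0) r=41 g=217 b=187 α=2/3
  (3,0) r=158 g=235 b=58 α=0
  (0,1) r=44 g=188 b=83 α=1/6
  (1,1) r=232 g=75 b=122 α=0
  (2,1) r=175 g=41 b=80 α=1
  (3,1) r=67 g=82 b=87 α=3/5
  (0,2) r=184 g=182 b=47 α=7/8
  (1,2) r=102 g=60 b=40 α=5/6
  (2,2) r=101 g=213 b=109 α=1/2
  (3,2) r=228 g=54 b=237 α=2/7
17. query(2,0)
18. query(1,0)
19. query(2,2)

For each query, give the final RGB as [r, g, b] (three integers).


at x=0,y=0 over L1,L2:
L1 α=1/2: [98, 1, 17]
L2 α=2/7: [764/7, 365/7, 559/7]
= [109, 52, 80]

(3,2) stack=L1,L2,L3; from [0,0,0]:
+L1 (α=1/6) → [43/3, 133/6, 34/3]
+L2 (α=5/6) → [1304/9, 6673/36, 3379/18]
+L3 (α=1/3) → [3751/27, 9949/54, 4954/27]
rounded: [139, 184, 183]

at x=2,y=2 over L1,L2:
after L1 α=3/8: [3/8, 159/4, 609/8]
after L2 α=2/3: [3043/24, 911/12, 1195/8]
rounded: [127, 76, 149]

(1,0) stack=L1,L2; from [0,0,0]:
after L1 α=2/3: [52/3, 182/3, 184/3]
after L2 α=1/4: [301/4, 377/4, 78]
rounded: [75, 94, 78]

query (1,1) [L1,L2,L4] — begin 0,0,0
after L1 α=1/2: [31/2, 145/2, 7/2]
after L2 α=1/2: [395/4, 597/4, 501/4]
after L4 α=1/6: [817/8, 3113/24, 3157/24]
rounded: [102, 130, 132]

at x=1,y=1 over L1,L2,L4,L5:
L1 α=1/2: [31/2, 145/2, 7/2]
L2 α=1/2: [395/4, 597/4, 501/4]
L4 α=1/6: [817/8, 3113/24, 3157/24]
L5 α=2/7: [5637/56, 22765/168, 16985/168]
rounded: [101, 136, 101]

at x=0,y=1 over L1,L2,L4:
after L1 α=1: [53, 99, 173]
after L2 α=2/3: [553/3, 367/3, 619/3]
after L4 α=4/5: [2413/15, 1963/15, 359/3]
rounded: [161, 131, 120]

query (2,0) [L1,L2,L6] — begin 0,0,0
after L1 α=1/2: [27, 207/2, 29/2]
after L2 α=2/3: [299/3, 169/2, 43/2]
after L6 α=2/3: [545/9, 1037/6, 791/6]
= [61, 173, 132]

(1,0) stack=L1,L2,L6; from [0,0,0]:
after L1 α=2/3: [52/3, 182/3, 184/3]
after L2 α=1/4: [301/4, 377/4, 78]
after L6 α=1/2: [601/8, 1257/8, 156]
→ [75, 157, 156]

query (2,2) [L1,L2,L6] — begin 0,0,0
+L1 (α=3/8) → [3/8, 159/4, 609/8]
+L2 (α=2/3) → [3043/24, 911/12, 1195/8]
+L6 (α=1/2) → [5467/48, 3467/24, 2067/16]
= [114, 144, 129]


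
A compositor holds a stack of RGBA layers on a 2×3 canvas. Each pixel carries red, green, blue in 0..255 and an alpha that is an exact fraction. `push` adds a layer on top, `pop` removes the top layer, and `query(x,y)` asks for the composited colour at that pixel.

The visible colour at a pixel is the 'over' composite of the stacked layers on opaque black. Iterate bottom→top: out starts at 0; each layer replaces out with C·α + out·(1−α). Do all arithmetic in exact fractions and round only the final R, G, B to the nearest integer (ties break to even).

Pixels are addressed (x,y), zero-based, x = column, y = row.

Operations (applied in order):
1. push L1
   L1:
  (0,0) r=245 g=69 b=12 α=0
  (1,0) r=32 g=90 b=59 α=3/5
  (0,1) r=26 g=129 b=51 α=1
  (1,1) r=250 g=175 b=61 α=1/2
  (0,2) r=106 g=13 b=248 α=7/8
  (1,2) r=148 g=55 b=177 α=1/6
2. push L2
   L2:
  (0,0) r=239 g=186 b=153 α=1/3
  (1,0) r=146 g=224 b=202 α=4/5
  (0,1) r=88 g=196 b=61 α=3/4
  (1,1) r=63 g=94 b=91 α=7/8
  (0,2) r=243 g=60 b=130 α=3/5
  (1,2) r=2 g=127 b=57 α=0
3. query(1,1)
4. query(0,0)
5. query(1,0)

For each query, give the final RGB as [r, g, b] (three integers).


at x=1,y=1 over L1,L2:
after L1 α=1/2: [125, 175/2, 61/2]
after L2 α=7/8: [283/4, 1491/16, 1335/16]
rounded: [71, 93, 83]

query (0,0) [L1,L2] — begin 0,0,0
after L1 α=0: [0, 0, 0]
after L2 α=1/3: [239/3, 62, 51]
→ [80, 62, 51]

(1,0) stack=L1,L2; from [0,0,0]:
L1 α=3/5: [96/5, 54, 177/5]
L2 α=4/5: [3016/25, 190, 4217/25]
= [121, 190, 169]


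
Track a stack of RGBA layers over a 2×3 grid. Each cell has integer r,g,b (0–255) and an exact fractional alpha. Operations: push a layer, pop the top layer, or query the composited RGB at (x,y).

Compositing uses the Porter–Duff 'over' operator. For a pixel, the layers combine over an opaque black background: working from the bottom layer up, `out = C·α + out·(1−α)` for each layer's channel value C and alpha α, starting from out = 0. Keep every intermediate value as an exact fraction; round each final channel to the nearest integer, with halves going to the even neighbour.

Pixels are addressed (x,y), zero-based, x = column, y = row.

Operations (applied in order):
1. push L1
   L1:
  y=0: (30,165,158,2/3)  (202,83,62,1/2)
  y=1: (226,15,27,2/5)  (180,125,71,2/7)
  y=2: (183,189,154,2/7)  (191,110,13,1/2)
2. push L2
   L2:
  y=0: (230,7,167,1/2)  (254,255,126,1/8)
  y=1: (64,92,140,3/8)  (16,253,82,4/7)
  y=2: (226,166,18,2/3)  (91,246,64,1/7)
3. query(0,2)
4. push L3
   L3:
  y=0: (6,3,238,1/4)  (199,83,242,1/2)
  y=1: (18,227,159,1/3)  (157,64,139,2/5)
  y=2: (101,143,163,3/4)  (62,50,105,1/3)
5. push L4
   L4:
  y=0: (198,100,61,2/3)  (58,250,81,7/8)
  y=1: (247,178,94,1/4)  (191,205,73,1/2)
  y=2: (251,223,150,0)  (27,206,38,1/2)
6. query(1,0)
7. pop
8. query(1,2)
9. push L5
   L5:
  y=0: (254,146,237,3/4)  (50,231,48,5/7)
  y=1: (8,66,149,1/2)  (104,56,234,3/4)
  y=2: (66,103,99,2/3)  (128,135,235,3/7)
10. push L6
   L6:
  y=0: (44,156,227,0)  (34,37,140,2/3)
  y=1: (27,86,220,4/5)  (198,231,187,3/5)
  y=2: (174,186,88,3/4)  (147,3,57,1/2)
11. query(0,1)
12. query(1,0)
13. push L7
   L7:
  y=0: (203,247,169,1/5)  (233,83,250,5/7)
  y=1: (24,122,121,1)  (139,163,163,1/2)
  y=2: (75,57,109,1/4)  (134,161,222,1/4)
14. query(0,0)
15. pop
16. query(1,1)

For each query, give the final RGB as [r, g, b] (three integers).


at x=0,y=2 over L1,L2:
L1 α=2/7: [366/7, 54, 44]
L2 α=2/3: [3530/21, 386/3, 80/3]
rounded: [168, 129, 27]

query (1,0) [L1,L2,L3,L4] — begin 0,0,0
after L1 α=1/2: [101, 83/2, 31]
after L2 α=1/8: [961/8, 1091/16, 343/8]
after L3 α=1/2: [2553/16, 2419/32, 2279/16]
after L4 α=7/8: [9049/128, 58419/256, 11351/128]
= [71, 228, 89]

query (1,2) [L1,L2,L3] — begin 0,0,0
+L1 (α=1/2) → [191/2, 55, 13/2]
+L2 (α=1/7) → [664/7, 576/7, 103/7]
+L3 (α=1/3) → [1762/21, 1502/21, 941/21]
= [84, 72, 45]

query (0,1) [L1,L2,L3,L5,L6] — begin 0,0,0
after L1 α=2/5: [452/5, 6, 54/5]
after L2 α=3/8: [161/2, 153/4, 237/4]
after L3 α=1/3: [179/3, 607/6, 185/2]
after L5 α=1/2: [203/6, 1003/12, 483/4]
after L6 α=4/5: [851/30, 5131/60, 4003/20]
rounded: [28, 86, 200]

query (1,0) [L1,L2,L3,L5,L6] — begin 0,0,0
+L1 (α=1/2) → [101, 83/2, 31]
+L2 (α=1/8) → [961/8, 1091/16, 343/8]
+L3 (α=1/2) → [2553/16, 2419/32, 2279/16]
+L5 (α=5/7) → [4553/56, 20899/112, 4199/56]
+L6 (α=2/3) → [2787/56, 9729/112, 19879/168]
→ [50, 87, 118]

query (0,0) [L1,L2,L3,L5,L6,L7] — begin 0,0,0
+L1 (α=2/3) → [20, 110, 316/3]
+L2 (α=1/2) → [125, 117/2, 817/6]
+L3 (α=1/4) → [381/4, 357/8, 1293/8]
+L5 (α=3/4) → [3429/16, 3861/32, 6981/32]
+L6 (α=0) → [3429/16, 3861/32, 6981/32]
+L7 (α=1/5) → [4241/20, 5837/40, 8333/40]
→ [212, 146, 208]

(1,1) stack=L1,L2,L3,L5,L6; from [0,0,0]:
L1 α=2/7: [360/7, 250/7, 142/7]
L2 α=4/7: [1528/49, 7834/49, 2722/49]
L3 α=2/5: [3994/49, 29774/245, 21788/245]
L5 α=3/4: [9641/98, 35467/490, 96889/490]
L6 α=3/5: [38747/245, 205252/1225, 234334/1225]
rounded: [158, 168, 191]


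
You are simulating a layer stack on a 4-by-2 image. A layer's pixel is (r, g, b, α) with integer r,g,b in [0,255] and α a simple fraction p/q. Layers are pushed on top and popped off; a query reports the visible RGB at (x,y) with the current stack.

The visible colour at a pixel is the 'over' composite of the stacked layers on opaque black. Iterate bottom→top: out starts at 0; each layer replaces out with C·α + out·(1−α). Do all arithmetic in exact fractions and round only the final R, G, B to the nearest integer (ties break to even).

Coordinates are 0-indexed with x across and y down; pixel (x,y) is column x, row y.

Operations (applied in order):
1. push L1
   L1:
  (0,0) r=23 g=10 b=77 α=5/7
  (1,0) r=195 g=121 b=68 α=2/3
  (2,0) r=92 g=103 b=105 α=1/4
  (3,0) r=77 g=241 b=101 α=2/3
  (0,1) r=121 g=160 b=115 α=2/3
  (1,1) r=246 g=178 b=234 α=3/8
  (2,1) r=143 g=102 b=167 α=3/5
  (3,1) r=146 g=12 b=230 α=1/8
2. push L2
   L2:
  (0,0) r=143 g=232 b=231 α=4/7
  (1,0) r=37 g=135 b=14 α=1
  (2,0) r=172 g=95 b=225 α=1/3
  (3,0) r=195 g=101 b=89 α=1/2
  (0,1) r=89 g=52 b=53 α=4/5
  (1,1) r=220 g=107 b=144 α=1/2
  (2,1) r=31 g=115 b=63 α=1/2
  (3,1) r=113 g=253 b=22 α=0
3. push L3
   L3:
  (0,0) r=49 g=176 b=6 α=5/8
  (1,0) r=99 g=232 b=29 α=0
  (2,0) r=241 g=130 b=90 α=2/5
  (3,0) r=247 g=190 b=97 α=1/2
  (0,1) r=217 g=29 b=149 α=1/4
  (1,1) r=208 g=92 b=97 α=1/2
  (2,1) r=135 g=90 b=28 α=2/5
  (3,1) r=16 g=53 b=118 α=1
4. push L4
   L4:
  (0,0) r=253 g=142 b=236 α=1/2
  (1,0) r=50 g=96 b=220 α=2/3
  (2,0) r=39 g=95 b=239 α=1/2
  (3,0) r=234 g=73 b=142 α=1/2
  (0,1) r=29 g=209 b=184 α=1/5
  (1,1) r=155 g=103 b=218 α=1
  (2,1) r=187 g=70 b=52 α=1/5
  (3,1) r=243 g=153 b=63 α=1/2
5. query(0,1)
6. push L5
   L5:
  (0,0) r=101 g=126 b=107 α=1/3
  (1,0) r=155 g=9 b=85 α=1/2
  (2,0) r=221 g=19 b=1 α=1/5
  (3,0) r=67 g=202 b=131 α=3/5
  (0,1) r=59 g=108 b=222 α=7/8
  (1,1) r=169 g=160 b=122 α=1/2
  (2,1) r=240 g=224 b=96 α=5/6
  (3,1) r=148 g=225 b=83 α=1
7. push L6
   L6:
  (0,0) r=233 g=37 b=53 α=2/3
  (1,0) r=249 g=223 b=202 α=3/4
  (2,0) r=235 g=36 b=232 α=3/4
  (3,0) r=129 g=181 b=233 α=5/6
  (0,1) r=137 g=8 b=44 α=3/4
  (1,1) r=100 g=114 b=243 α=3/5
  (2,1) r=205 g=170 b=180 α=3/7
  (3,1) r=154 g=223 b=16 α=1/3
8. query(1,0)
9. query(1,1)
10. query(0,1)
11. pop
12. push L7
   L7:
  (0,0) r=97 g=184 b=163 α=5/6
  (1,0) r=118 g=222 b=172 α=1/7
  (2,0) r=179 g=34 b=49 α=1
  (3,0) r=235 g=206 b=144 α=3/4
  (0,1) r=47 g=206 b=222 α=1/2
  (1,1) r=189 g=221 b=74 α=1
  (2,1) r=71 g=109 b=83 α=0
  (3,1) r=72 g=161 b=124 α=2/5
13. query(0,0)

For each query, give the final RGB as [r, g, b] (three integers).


query (0,1) [L1,L2,L3,L4] — begin 0,0,0
+L1 (α=2/3) → [242/3, 320/3, 230/3]
+L2 (α=4/5) → [262/3, 944/15, 866/15]
+L3 (α=1/4) → [479/4, 1089/20, 1611/20]
+L4 (α=1/5) → [508/5, 2134/25, 2531/25]
→ [102, 85, 101]

at x=1,y=0 over L1,L2,L3,L4,L5,L6:
+L1 (α=2/3) → [130, 242/3, 136/3]
+L2 (α=1) → [37, 135, 14]
+L3 (α=0) → [37, 135, 14]
+L4 (α=2/3) → [137/3, 109, 454/3]
+L5 (α=1/2) → [301/3, 59, 709/6]
+L6 (α=3/4) → [1271/6, 182, 4345/24]
rounded: [212, 182, 181]

query (1,1) [L1,L2,L3,L4,L5,L6] — begin 0,0,0
L1 α=3/8: [369/4, 267/4, 351/4]
L2 α=1/2: [1249/8, 695/8, 927/8]
L3 α=1/2: [2913/16, 1431/16, 1703/16]
L4 α=1: [155, 103, 218]
L5 α=1/2: [162, 263/2, 170]
L6 α=3/5: [624/5, 121, 1069/5]
rounded: [125, 121, 214]

(0,1) stack=L1,L2,L3,L4,L5,L6; from [0,0,0]:
+L1 (α=2/3) → [242/3, 320/3, 230/3]
+L2 (α=4/5) → [262/3, 944/15, 866/15]
+L3 (α=1/4) → [479/4, 1089/20, 1611/20]
+L4 (α=1/5) → [508/5, 2134/25, 2531/25]
+L5 (α=7/8) → [2573/40, 10517/100, 41381/200]
+L6 (α=3/4) → [19013/160, 12917/400, 67781/800]
= [119, 32, 85]

(0,0) stack=L1,L2,L3,L4,L5,L7; from [0,0,0]:
+L1 (α=5/7) → [115/7, 50/7, 55]
+L2 (α=4/7) → [4349/49, 6646/49, 1089/7]
+L3 (α=5/8) → [6263/98, 31529/196, 3477/56]
+L4 (α=1/2) → [31057/196, 59361/392, 16693/112]
+L5 (α=1/3) → [40955/294, 28019/196, 22685/168]
+L7 (α=5/6) → [183545/1764, 208339/1176, 159605/1008]
→ [104, 177, 158]
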